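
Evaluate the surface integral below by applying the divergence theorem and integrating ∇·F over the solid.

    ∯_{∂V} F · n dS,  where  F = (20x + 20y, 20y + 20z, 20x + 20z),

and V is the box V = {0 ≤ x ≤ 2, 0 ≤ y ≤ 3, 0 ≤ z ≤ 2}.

By the divergence theorem,

    ∯_{∂V} F · n dS = ∭_V (∇ · F) dV.

Compute the divergence:
    ∇ · F = ∂F_x/∂x + ∂F_y/∂y + ∂F_z/∂z = 20 + 20 + 20 = 60.

V is a rectangular box, so dV = dx dy dz with 0 ≤ x ≤ 2, 0 ≤ y ≤ 3, 0 ≤ z ≤ 2.

Integrate (60) over V as an iterated integral:

    ∭_V (∇·F) dV = ∫_0^{2} ∫_0^{3} ∫_0^{2} (60) dz dy dx.

Inner (z from 0 to 2): 120.
Middle (y from 0 to 3): 360.
Outer (x from 0 to 2): 720.

Therefore ∯_{∂V} F · n dS = 720.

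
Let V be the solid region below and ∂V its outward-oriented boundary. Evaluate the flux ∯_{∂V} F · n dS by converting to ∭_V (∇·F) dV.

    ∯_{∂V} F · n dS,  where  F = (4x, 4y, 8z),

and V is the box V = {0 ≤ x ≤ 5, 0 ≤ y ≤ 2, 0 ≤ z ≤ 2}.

By the divergence theorem,

    ∯_{∂V} F · n dS = ∭_V (∇ · F) dV.

Compute the divergence:
    ∇ · F = ∂F_x/∂x + ∂F_y/∂y + ∂F_z/∂z = 4 + 4 + 8 = 16.

V is a rectangular box, so dV = dx dy dz with 0 ≤ x ≤ 5, 0 ≤ y ≤ 2, 0 ≤ z ≤ 2.

Integrate (16) over V as an iterated integral:

    ∭_V (∇·F) dV = ∫_0^{5} ∫_0^{2} ∫_0^{2} (16) dz dy dx.

Inner (z from 0 to 2): 32.
Middle (y from 0 to 2): 64.
Outer (x from 0 to 5): 320.

Therefore ∯_{∂V} F · n dS = 320.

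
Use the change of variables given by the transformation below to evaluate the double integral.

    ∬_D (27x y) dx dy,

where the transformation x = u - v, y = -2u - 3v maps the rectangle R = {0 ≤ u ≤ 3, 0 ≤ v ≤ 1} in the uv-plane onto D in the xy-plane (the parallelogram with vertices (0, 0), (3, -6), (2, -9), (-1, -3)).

Compute the Jacobian determinant of (x, y) with respect to (u, v):

    ∂(x,y)/∂(u,v) = | 1  -1 | = (1)(-3) - (-1)(-2) = -5.
                   | -2  -3 |

Its absolute value is |J| = 5 (the area scaling factor).

Substituting x = u - v, y = -2u - 3v into the integrand,

    27x y → -54u^2 - 27u v + 81v^2,

so the integral becomes

    ∬_R (-54u^2 - 27u v + 81v^2) · |J| du dv = ∫_0^3 ∫_0^1 (-270u^2 - 135u v + 405v^2) dv du.

Inner (v): -270u^2 - 135u/2 + 135.
Outer (u): -9315/4.

Therefore ∬_D (27x y) dx dy = -9315/4.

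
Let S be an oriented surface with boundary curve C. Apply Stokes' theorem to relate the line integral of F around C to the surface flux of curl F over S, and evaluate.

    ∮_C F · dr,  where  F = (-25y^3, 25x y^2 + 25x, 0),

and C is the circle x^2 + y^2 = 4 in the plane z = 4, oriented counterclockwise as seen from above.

Let S be the flat disk x^2 + y^2 ≤ 4 in the plane z = 4, with upward unit normal n̂ = ẑ. By Stokes' theorem,

    ∮_C F · dr = ∬_S (∇ × F) · n̂ dS = ∬_D (curl F)_z dA,

where D is the disk x^2 + y^2 ≤ 4.

Compute the curl of F = (-25y^3, 25x y^2 + 25x, 0):
    (∇ × F)_x = ∂F_z/∂y - ∂F_y/∂z = 0,
    (∇ × F)_y = ∂F_x/∂z - ∂F_z/∂x = 0,
    (∇ × F)_z = ∂F_y/∂x - ∂F_x/∂y = 100y^2 + 25.

On z = 4, (curl F)_z = 100y^2 + 25.

Convert to polar (x = r cos θ, y = r sin θ, dA = r dr dθ); the integrand becomes 100r^2sin(θ)^2 + 25, so

    ∬_D (curl F)_z dA = ∫_0^{2π} ∫_0^{2} (100r^2sin(θ)^2 + 25) · r dr dθ.

Inner (r from 0 to 2): 400sin(θ)^2 + 50.
Outer (θ from 0 to 2π): 500π.

Therefore ∮_C F · dr = 500π.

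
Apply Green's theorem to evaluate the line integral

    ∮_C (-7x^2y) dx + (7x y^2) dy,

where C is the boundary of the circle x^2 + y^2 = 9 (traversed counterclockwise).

Green's theorem converts the closed line integral into a double integral over the enclosed region D:

    ∮_C P dx + Q dy = ∬_D (∂Q/∂x - ∂P/∂y) dA.

Here P = -7x^2y, Q = 7x y^2, so

    ∂Q/∂x = 7y^2,    ∂P/∂y = -7x^2,
    ∂Q/∂x - ∂P/∂y = 7x^2 + 7y^2.

D is the region x^2 + y^2 ≤ 9. Evaluating the double integral:

In polar coordinates (x = r cos θ, y = r sin θ, dA = r dr dθ) the integrand becomes 7r^2, so

    ∬_D (7x^2 + 7y^2) dA = ∫_0^{2π} ∫_0^{3} (7r^2) · r dr dθ.

Inner (r from 0 to 3): 567/4.
Outer (θ from 0 to 2π): 567π/2.

Therefore ∮_C P dx + Q dy = 567π/2.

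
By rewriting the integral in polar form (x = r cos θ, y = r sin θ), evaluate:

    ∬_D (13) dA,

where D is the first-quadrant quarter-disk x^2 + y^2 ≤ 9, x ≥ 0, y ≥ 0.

The region D is 0 ≤ r ≤ 3, 0 ≤ θ ≤ π/2 in polar coordinates, where x = r cos(θ), y = r sin(θ), and dA = r dr dθ.

Under the substitution, the integrand becomes 13, so

    ∬_D (13) dA = ∫_{0}^{π/2} ∫_{0}^{3} (13) · r dr dθ.

Inner integral (in r): ∫_{0}^{3} (13) · r dr = 117/2.

Outer integral (in θ): ∫_{0}^{π/2} (117/2) dθ = 117π/4.

Therefore ∬_D (13) dA = 117π/4.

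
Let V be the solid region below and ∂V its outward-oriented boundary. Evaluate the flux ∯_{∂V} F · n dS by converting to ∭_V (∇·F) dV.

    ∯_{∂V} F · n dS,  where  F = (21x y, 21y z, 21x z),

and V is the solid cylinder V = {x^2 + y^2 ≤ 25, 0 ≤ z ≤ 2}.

By the divergence theorem,

    ∯_{∂V} F · n dS = ∭_V (∇ · F) dV.

Compute the divergence:
    ∇ · F = ∂F_x/∂x + ∂F_y/∂y + ∂F_z/∂z = 21y + 21z + 21x = 21x + 21y + 21z.

In cylindrical coordinates, x = r cos(θ), y = r sin(θ), z = z, dV = r dr dθ dz, with 0 ≤ r ≤ 5, 0 ≤ θ ≤ 2π, 0 ≤ z ≤ 2.

The integrand, after substitution and multiplying by the volume element, becomes (21sqrt(2)r sin(θ + π/4) + 21z) · r, so

    ∭_V (∇·F) dV = ∫_0^{2π} ∫_0^{5} ∫_0^{2} (21sqrt(2)r sin(θ + π/4) + 21z) · r dz dr dθ.

Inner (z from 0 to 2): 42r (sqrt(2)r sin(θ + π/4) + 1).
Middle (r from 0 to 5): 1750sqrt(2)sin(θ + π/4) + 525.
Outer (θ from 0 to 2π): 1050π.

Therefore ∯_{∂V} F · n dS = 1050π.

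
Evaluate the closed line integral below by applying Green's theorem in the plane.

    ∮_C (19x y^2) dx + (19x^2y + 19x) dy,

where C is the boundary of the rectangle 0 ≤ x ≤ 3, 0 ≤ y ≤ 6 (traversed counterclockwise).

Green's theorem converts the closed line integral into a double integral over the enclosed region D:

    ∮_C P dx + Q dy = ∬_D (∂Q/∂x - ∂P/∂y) dA.

Here P = 19x y^2, Q = 19x^2y + 19x, so

    ∂Q/∂x = 38x y + 19,    ∂P/∂y = 38x y,
    ∂Q/∂x - ∂P/∂y = 19.

D is the region 0 ≤ x ≤ 3, 0 ≤ y ≤ 6. Evaluating the double integral:

    ∬_D (19) dA = ∫_0^{3} ∫_0^{6} (19) dy dx.

Inner (y from 0 to 6): 114.
Outer (x from 0 to 3): 342.

Therefore ∮_C P dx + Q dy = 342.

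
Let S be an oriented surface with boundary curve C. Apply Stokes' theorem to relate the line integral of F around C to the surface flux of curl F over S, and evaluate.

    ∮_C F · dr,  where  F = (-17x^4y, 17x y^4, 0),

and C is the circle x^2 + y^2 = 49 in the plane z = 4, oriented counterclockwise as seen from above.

Let S be the flat disk x^2 + y^2 ≤ 49 in the plane z = 4, with upward unit normal n̂ = ẑ. By Stokes' theorem,

    ∮_C F · dr = ∬_S (∇ × F) · n̂ dS = ∬_D (curl F)_z dA,

where D is the disk x^2 + y^2 ≤ 49.

Compute the curl of F = (-17x^4y, 17x y^4, 0):
    (∇ × F)_x = ∂F_z/∂y - ∂F_y/∂z = 0,
    (∇ × F)_y = ∂F_x/∂z - ∂F_z/∂x = 0,
    (∇ × F)_z = ∂F_y/∂x - ∂F_x/∂y = 17x^4 + 17y^4.

On z = 4, (curl F)_z = 17x^4 + 17y^4.

Convert to polar (x = r cos θ, y = r sin θ, dA = r dr dθ); the integrand becomes 17r^4(sin(θ)^4 + cos(θ)^4), so

    ∬_D (curl F)_z dA = ∫_0^{2π} ∫_0^{7} (17r^4(sin(θ)^4 + cos(θ)^4)) · r dr dθ.

Inner (r from 0 to 7): 2000033sin(θ)^4/6 + 2000033cos(θ)^4/6.
Outer (θ from 0 to 2π): 2000033π/4.

Therefore ∮_C F · dr = 2000033π/4.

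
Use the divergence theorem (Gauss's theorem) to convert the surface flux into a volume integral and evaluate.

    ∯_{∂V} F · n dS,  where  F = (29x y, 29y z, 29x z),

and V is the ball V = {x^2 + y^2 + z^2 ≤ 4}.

By the divergence theorem,

    ∯_{∂V} F · n dS = ∭_V (∇ · F) dV.

Compute the divergence:
    ∇ · F = ∂F_x/∂x + ∂F_y/∂y + ∂F_z/∂z = 29y + 29z + 29x = 29x + 29y + 29z.

In spherical coordinates, x = ρ sin(φ) cos(θ), y = ρ sin(φ) sin(θ), z = ρ cos(φ), dV = ρ^2 sin(φ) dρ dφ dθ, with 0 ≤ ρ ≤ 2, 0 ≤ φ ≤ π, 0 ≤ θ ≤ 2π.

The integrand, after substitution and multiplying by the volume element, becomes (29ρ (sqrt(2)sin(φ)sin(θ + π/4) + cos(φ))) · ρ^2 sin(φ), so

    ∭_V (∇·F) dV = ∫_0^{2π} ∫_0^{π} ∫_0^{2} (29ρ (sqrt(2)sin(φ)sin(θ + π/4) + cos(φ))) · ρ^2 sin(φ) dρ dφ dθ.

Inner (ρ from 0 to 2): 116(sqrt(2)sin(φ)sin(θ + π/4) + cos(φ))sin(φ).
Middle (φ from 0 to π): 58sqrt(2)π sin(θ + π/4).
Outer (θ from 0 to 2π): 0.

Therefore ∯_{∂V} F · n dS = 0.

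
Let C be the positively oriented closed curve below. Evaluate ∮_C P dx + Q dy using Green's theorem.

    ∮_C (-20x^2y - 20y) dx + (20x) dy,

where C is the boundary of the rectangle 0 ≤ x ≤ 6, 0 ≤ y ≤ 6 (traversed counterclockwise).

Green's theorem converts the closed line integral into a double integral over the enclosed region D:

    ∮_C P dx + Q dy = ∬_D (∂Q/∂x - ∂P/∂y) dA.

Here P = -20x^2y - 20y, Q = 20x, so

    ∂Q/∂x = 20,    ∂P/∂y = -20x^2 - 20,
    ∂Q/∂x - ∂P/∂y = 20x^2 + 40.

D is the region 0 ≤ x ≤ 6, 0 ≤ y ≤ 6. Evaluating the double integral:

    ∬_D (20x^2 + 40) dA = ∫_0^{6} ∫_0^{6} (20x^2 + 40) dy dx.

Inner (y from 0 to 6): 120x^2 + 240.
Outer (x from 0 to 6): 10080.

Therefore ∮_C P dx + Q dy = 10080.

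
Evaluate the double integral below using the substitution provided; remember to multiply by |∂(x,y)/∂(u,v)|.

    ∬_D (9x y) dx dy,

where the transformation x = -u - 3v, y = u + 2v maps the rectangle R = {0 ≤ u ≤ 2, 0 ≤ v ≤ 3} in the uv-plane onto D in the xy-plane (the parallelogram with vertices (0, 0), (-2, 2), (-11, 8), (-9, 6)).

Compute the Jacobian determinant of (x, y) with respect to (u, v):

    ∂(x,y)/∂(u,v) = | -1  -3 | = (-1)(2) - (-3)(1) = 1.
                   | 1  2 |

Its absolute value is |J| = 1 (the area scaling factor).

Substituting x = -u - 3v, y = u + 2v into the integrand,

    9x y → -9u^2 - 45u v - 54v^2,

so the integral becomes

    ∬_R (-9u^2 - 45u v - 54v^2) · |J| du dv = ∫_0^2 ∫_0^3 (-9u^2 - 45u v - 54v^2) dv du.

Inner (v): -27u^2 - 405u/2 - 486.
Outer (u): -1449.

Therefore ∬_D (9x y) dx dy = -1449.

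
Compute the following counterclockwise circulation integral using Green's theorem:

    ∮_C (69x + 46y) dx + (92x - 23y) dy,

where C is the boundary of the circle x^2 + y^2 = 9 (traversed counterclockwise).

Green's theorem converts the closed line integral into a double integral over the enclosed region D:

    ∮_C P dx + Q dy = ∬_D (∂Q/∂x - ∂P/∂y) dA.

Here P = 69x + 46y, Q = 92x - 23y, so

    ∂Q/∂x = 92,    ∂P/∂y = 46,
    ∂Q/∂x - ∂P/∂y = 46.

D is the region x^2 + y^2 ≤ 9. Evaluating the double integral:

In polar coordinates (x = r cos θ, y = r sin θ, dA = r dr dθ) the integrand becomes 46, so

    ∬_D (46) dA = ∫_0^{2π} ∫_0^{3} (46) · r dr dθ.

Inner (r from 0 to 3): 207.
Outer (θ from 0 to 2π): 414π.

Therefore ∮_C P dx + Q dy = 414π.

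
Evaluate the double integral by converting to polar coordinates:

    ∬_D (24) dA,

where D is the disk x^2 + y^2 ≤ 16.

The region D is 0 ≤ r ≤ 4, 0 ≤ θ ≤ 2π in polar coordinates, where x = r cos(θ), y = r sin(θ), and dA = r dr dθ.

Under the substitution, the integrand becomes 24, so

    ∬_D (24) dA = ∫_{0}^{2π} ∫_{0}^{4} (24) · r dr dθ.

Inner integral (in r): ∫_{0}^{4} (24) · r dr = 192.

Outer integral (in θ): ∫_{0}^{2π} (192) dθ = 384π.

Therefore ∬_D (24) dA = 384π.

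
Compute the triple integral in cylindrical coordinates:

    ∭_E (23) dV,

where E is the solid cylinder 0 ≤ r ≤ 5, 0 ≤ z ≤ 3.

In cylindrical coordinates, x = r cos(θ), y = r sin(θ), z = z, and dV = r dr dθ dz.

The integrand becomes 23, so

    ∭_E (23) dV = ∫_{0}^{2π} ∫_{0}^{5} ∫_{0}^{3} (23) · r dz dr dθ.

Inner (z): 69r.
Middle (r from 0 to 5): 1725/2.
Outer (θ): 1725π.

Therefore the triple integral equals 1725π.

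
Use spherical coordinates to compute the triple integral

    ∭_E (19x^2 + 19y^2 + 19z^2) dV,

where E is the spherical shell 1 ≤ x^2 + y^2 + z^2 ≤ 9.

In spherical coordinates, x = ρ sin(φ) cos(θ), y = ρ sin(φ) sin(θ), z = ρ cos(φ), and dV = ρ^2 sin(φ) dρ dφ dθ.

The integrand becomes 19ρ^2, so

    ∭_E (19x^2 + 19y^2 + 19z^2) dV = ∫_{0}^{2π} ∫_{0}^{π} ∫_{1}^{3} (19ρ^2) · ρ^2 sin(φ) dρ dφ dθ.

Inner (ρ): 4598sin(φ)/5.
Middle (φ): 9196/5.
Outer (θ): 18392π/5.

Therefore the triple integral equals 18392π/5.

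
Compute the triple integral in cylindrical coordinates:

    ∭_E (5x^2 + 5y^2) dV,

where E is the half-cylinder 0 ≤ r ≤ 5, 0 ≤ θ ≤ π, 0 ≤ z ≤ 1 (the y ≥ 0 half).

In cylindrical coordinates, x = r cos(θ), y = r sin(θ), z = z, and dV = r dr dθ dz.

The integrand becomes 5r^2, so

    ∭_E (5x^2 + 5y^2) dV = ∫_{0}^{π} ∫_{0}^{5} ∫_{0}^{1} (5r^2) · r dz dr dθ.

Inner (z): 5r^3.
Middle (r from 0 to 5): 3125/4.
Outer (θ): 3125π/4.

Therefore the triple integral equals 3125π/4.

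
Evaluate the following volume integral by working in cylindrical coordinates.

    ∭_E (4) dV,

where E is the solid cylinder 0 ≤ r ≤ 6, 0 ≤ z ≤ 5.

In cylindrical coordinates, x = r cos(θ), y = r sin(θ), z = z, and dV = r dr dθ dz.

The integrand becomes 4, so

    ∭_E (4) dV = ∫_{0}^{2π} ∫_{0}^{6} ∫_{0}^{5} (4) · r dz dr dθ.

Inner (z): 20r.
Middle (r from 0 to 6): 360.
Outer (θ): 720π.

Therefore the triple integral equals 720π.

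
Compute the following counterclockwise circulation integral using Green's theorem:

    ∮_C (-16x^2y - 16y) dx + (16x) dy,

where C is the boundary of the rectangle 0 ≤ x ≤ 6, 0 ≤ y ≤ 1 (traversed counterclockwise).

Green's theorem converts the closed line integral into a double integral over the enclosed region D:

    ∮_C P dx + Q dy = ∬_D (∂Q/∂x - ∂P/∂y) dA.

Here P = -16x^2y - 16y, Q = 16x, so

    ∂Q/∂x = 16,    ∂P/∂y = -16x^2 - 16,
    ∂Q/∂x - ∂P/∂y = 16x^2 + 32.

D is the region 0 ≤ x ≤ 6, 0 ≤ y ≤ 1. Evaluating the double integral:

    ∬_D (16x^2 + 32) dA = ∫_0^{6} ∫_0^{1} (16x^2 + 32) dy dx.

Inner (y from 0 to 1): 16x^2 + 32.
Outer (x from 0 to 6): 1344.

Therefore ∮_C P dx + Q dy = 1344.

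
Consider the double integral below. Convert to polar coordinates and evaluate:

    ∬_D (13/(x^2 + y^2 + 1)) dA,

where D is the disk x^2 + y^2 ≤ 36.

The region D is 0 ≤ r ≤ 6, 0 ≤ θ ≤ 2π in polar coordinates, where x = r cos(θ), y = r sin(θ), and dA = r dr dθ.

Under the substitution, the integrand becomes 13/(r^2 + 1), so

    ∬_D (13/(x^2 + y^2 + 1)) dA = ∫_{0}^{2π} ∫_{0}^{6} (13/(r^2 + 1)) · r dr dθ.

Inner integral (in r): ∫_{0}^{6} (13/(r^2 + 1)) · r dr = 13log(37)/2.

Outer integral (in θ): ∫_{0}^{2π} (13log(37)/2) dθ = 13π log(37).

Therefore ∬_D (13/(x^2 + y^2 + 1)) dA = 13π log(37).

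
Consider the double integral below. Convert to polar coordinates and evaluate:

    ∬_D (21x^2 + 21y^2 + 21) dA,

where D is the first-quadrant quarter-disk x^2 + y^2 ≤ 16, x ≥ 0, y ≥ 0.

The region D is 0 ≤ r ≤ 4, 0 ≤ θ ≤ π/2 in polar coordinates, where x = r cos(θ), y = r sin(θ), and dA = r dr dθ.

Under the substitution, the integrand becomes 21r^2 + 21, so

    ∬_D (21x^2 + 21y^2 + 21) dA = ∫_{0}^{π/2} ∫_{0}^{4} (21r^2 + 21) · r dr dθ.

Inner integral (in r): ∫_{0}^{4} (21r^2 + 21) · r dr = 1512.

Outer integral (in θ): ∫_{0}^{π/2} (1512) dθ = 756π.

Therefore ∬_D (21x^2 + 21y^2 + 21) dA = 756π.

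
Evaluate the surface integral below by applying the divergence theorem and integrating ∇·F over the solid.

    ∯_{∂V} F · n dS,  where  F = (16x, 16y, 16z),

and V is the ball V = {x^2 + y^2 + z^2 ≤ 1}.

By the divergence theorem,

    ∯_{∂V} F · n dS = ∭_V (∇ · F) dV.

Compute the divergence:
    ∇ · F = ∂F_x/∂x + ∂F_y/∂y + ∂F_z/∂z = 16 + 16 + 16 = 48.

In spherical coordinates, x = ρ sin(φ) cos(θ), y = ρ sin(φ) sin(θ), z = ρ cos(φ), dV = ρ^2 sin(φ) dρ dφ dθ, with 0 ≤ ρ ≤ 1, 0 ≤ φ ≤ π, 0 ≤ θ ≤ 2π.

The integrand, after substitution and multiplying by the volume element, becomes (48) · ρ^2 sin(φ), so

    ∭_V (∇·F) dV = ∫_0^{2π} ∫_0^{π} ∫_0^{1} (48) · ρ^2 sin(φ) dρ dφ dθ.

Inner (ρ from 0 to 1): 16sin(φ).
Middle (φ from 0 to π): 32.
Outer (θ from 0 to 2π): 64π.

Therefore ∯_{∂V} F · n dS = 64π.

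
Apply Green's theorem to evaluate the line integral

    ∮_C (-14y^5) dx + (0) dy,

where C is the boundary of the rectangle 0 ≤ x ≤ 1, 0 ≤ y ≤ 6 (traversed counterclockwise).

Green's theorem converts the closed line integral into a double integral over the enclosed region D:

    ∮_C P dx + Q dy = ∬_D (∂Q/∂x - ∂P/∂y) dA.

Here P = -14y^5, Q = 0, so

    ∂Q/∂x = 0,    ∂P/∂y = -70y^4,
    ∂Q/∂x - ∂P/∂y = 70y^4.

D is the region 0 ≤ x ≤ 1, 0 ≤ y ≤ 6. Evaluating the double integral:

    ∬_D (70y^4) dA = ∫_0^{1} ∫_0^{6} (70y^4) dy dx.

Inner (y from 0 to 6): 108864.
Outer (x from 0 to 1): 108864.

Therefore ∮_C P dx + Q dy = 108864.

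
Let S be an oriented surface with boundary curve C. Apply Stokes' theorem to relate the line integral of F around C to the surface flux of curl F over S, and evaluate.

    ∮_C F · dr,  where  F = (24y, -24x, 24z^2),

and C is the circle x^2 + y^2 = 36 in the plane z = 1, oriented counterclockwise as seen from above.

Let S be the flat disk x^2 + y^2 ≤ 36 in the plane z = 1, with upward unit normal n̂ = ẑ. By Stokes' theorem,

    ∮_C F · dr = ∬_S (∇ × F) · n̂ dS = ∬_D (curl F)_z dA,

where D is the disk x^2 + y^2 ≤ 36.

Compute the curl of F = (24y, -24x, 24z^2):
    (∇ × F)_x = ∂F_z/∂y - ∂F_y/∂z = 0,
    (∇ × F)_y = ∂F_x/∂z - ∂F_z/∂x = 0,
    (∇ × F)_z = ∂F_y/∂x - ∂F_x/∂y = -48.

On z = 1, (curl F)_z = -48.

Convert to polar (x = r cos θ, y = r sin θ, dA = r dr dθ); the integrand becomes -48, so

    ∬_D (curl F)_z dA = ∫_0^{2π} ∫_0^{6} (-48) · r dr dθ.

Inner (r from 0 to 6): -864.
Outer (θ from 0 to 2π): -1728π.

Therefore ∮_C F · dr = -1728π.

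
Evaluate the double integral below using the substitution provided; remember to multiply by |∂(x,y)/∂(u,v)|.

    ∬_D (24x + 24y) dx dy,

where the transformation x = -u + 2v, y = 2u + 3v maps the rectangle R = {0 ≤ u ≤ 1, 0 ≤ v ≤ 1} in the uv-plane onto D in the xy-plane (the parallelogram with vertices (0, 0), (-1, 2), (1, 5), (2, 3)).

Compute the Jacobian determinant of (x, y) with respect to (u, v):

    ∂(x,y)/∂(u,v) = | -1  2 | = (-1)(3) - (2)(2) = -7.
                   | 2  3 |

Its absolute value is |J| = 7 (the area scaling factor).

Substituting x = -u + 2v, y = 2u + 3v into the integrand,

    24x + 24y → 24u + 120v,

so the integral becomes

    ∬_R (24u + 120v) · |J| du dv = ∫_0^1 ∫_0^1 (168u + 840v) dv du.

Inner (v): 168u + 420.
Outer (u): 504.

Therefore ∬_D (24x + 24y) dx dy = 504.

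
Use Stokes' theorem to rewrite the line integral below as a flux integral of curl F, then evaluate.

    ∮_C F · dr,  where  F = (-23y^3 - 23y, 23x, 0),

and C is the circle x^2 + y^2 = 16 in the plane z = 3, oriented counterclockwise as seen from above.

Let S be the flat disk x^2 + y^2 ≤ 16 in the plane z = 3, with upward unit normal n̂ = ẑ. By Stokes' theorem,

    ∮_C F · dr = ∬_S (∇ × F) · n̂ dS = ∬_D (curl F)_z dA,

where D is the disk x^2 + y^2 ≤ 16.

Compute the curl of F = (-23y^3 - 23y, 23x, 0):
    (∇ × F)_x = ∂F_z/∂y - ∂F_y/∂z = 0,
    (∇ × F)_y = ∂F_x/∂z - ∂F_z/∂x = 0,
    (∇ × F)_z = ∂F_y/∂x - ∂F_x/∂y = 69y^2 + 46.

On z = 3, (curl F)_z = 69y^2 + 46.

Convert to polar (x = r cos θ, y = r sin θ, dA = r dr dθ); the integrand becomes 69r^2sin(θ)^2 + 46, so

    ∬_D (curl F)_z dA = ∫_0^{2π} ∫_0^{4} (69r^2sin(θ)^2 + 46) · r dr dθ.

Inner (r from 0 to 4): 4416sin(θ)^2 + 368.
Outer (θ from 0 to 2π): 5152π.

Therefore ∮_C F · dr = 5152π.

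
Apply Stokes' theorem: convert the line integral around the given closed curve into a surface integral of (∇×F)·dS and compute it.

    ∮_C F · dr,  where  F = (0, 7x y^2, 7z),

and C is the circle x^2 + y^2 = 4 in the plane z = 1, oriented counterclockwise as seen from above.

Let S be the flat disk x^2 + y^2 ≤ 4 in the plane z = 1, with upward unit normal n̂ = ẑ. By Stokes' theorem,

    ∮_C F · dr = ∬_S (∇ × F) · n̂ dS = ∬_D (curl F)_z dA,

where D is the disk x^2 + y^2 ≤ 4.

Compute the curl of F = (0, 7x y^2, 7z):
    (∇ × F)_x = ∂F_z/∂y - ∂F_y/∂z = 0,
    (∇ × F)_y = ∂F_x/∂z - ∂F_z/∂x = 0,
    (∇ × F)_z = ∂F_y/∂x - ∂F_x/∂y = 7y^2.

On z = 1, (curl F)_z = 7y^2.

Convert to polar (x = r cos θ, y = r sin θ, dA = r dr dθ); the integrand becomes 7r^2sin(θ)^2, so

    ∬_D (curl F)_z dA = ∫_0^{2π} ∫_0^{2} (7r^2sin(θ)^2) · r dr dθ.

Inner (r from 0 to 2): 28sin(θ)^2.
Outer (θ from 0 to 2π): 28π.

Therefore ∮_C F · dr = 28π.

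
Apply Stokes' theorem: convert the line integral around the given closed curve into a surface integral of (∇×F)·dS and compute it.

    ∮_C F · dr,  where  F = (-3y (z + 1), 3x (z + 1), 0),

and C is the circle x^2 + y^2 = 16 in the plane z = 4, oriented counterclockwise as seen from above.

Let S be the flat disk x^2 + y^2 ≤ 16 in the plane z = 4, with upward unit normal n̂ = ẑ. By Stokes' theorem,

    ∮_C F · dr = ∬_S (∇ × F) · n̂ dS = ∬_D (curl F)_z dA,

where D is the disk x^2 + y^2 ≤ 16.

Compute the curl of F = (-3y (z + 1), 3x (z + 1), 0):
    (∇ × F)_x = ∂F_z/∂y - ∂F_y/∂z = -3x,
    (∇ × F)_y = ∂F_x/∂z - ∂F_z/∂x = -3y,
    (∇ × F)_z = ∂F_y/∂x - ∂F_x/∂y = 6z + 6.

On z = 4, (curl F)_z = 30.

Convert to polar (x = r cos θ, y = r sin θ, dA = r dr dθ); the integrand becomes 30, so

    ∬_D (curl F)_z dA = ∫_0^{2π} ∫_0^{4} (30) · r dr dθ.

Inner (r from 0 to 4): 240.
Outer (θ from 0 to 2π): 480π.

Therefore ∮_C F · dr = 480π.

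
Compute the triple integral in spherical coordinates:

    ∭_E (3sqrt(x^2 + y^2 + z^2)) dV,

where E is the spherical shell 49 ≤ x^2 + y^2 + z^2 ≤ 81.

In spherical coordinates, x = ρ sin(φ) cos(θ), y = ρ sin(φ) sin(θ), z = ρ cos(φ), and dV = ρ^2 sin(φ) dρ dφ dθ.

The integrand becomes 3ρ, so

    ∭_E (3sqrt(x^2 + y^2 + z^2)) dV = ∫_{0}^{2π} ∫_{0}^{π} ∫_{7}^{9} (3ρ) · ρ^2 sin(φ) dρ dφ dθ.

Inner (ρ): 3120sin(φ).
Middle (φ): 6240.
Outer (θ): 12480π.

Therefore the triple integral equals 12480π.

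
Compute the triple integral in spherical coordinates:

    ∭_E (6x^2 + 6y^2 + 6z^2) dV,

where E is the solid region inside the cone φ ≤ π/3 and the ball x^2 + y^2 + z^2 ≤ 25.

In spherical coordinates, x = ρ sin(φ) cos(θ), y = ρ sin(φ) sin(θ), z = ρ cos(φ), and dV = ρ^2 sin(φ) dρ dφ dθ.

The integrand becomes 6ρ^2, so

    ∭_E (6x^2 + 6y^2 + 6z^2) dV = ∫_{0}^{2π} ∫_{0}^{π/3} ∫_{0}^{5} (6ρ^2) · ρ^2 sin(φ) dρ dφ dθ.

Inner (ρ): 3750sin(φ).
Middle (φ): 1875.
Outer (θ): 3750π.

Therefore the triple integral equals 3750π.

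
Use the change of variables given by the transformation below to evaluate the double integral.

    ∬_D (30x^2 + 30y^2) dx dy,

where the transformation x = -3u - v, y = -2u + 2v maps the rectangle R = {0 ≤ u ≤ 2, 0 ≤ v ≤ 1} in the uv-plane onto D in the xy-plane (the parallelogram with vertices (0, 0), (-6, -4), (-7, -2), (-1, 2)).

Compute the Jacobian determinant of (x, y) with respect to (u, v):

    ∂(x,y)/∂(u,v) = | -3  -1 | = (-3)(2) - (-1)(-2) = -8.
                   | -2  2 |

Its absolute value is |J| = 8 (the area scaling factor).

Substituting x = -3u - v, y = -2u + 2v into the integrand,

    30x^2 + 30y^2 → 390u^2 - 60u v + 150v^2,

so the integral becomes

    ∬_R (390u^2 - 60u v + 150v^2) · |J| du dv = ∫_0^2 ∫_0^1 (3120u^2 - 480u v + 1200v^2) dv du.

Inner (v): 3120u^2 - 240u + 400.
Outer (u): 8640.

Therefore ∬_D (30x^2 + 30y^2) dx dy = 8640.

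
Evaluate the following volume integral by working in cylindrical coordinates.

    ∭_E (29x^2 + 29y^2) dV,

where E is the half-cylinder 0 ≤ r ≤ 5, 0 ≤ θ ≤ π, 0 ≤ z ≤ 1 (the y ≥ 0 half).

In cylindrical coordinates, x = r cos(θ), y = r sin(θ), z = z, and dV = r dr dθ dz.

The integrand becomes 29r^2, so

    ∭_E (29x^2 + 29y^2) dV = ∫_{0}^{π} ∫_{0}^{5} ∫_{0}^{1} (29r^2) · r dz dr dθ.

Inner (z): 29r^3.
Middle (r from 0 to 5): 18125/4.
Outer (θ): 18125π/4.

Therefore the triple integral equals 18125π/4.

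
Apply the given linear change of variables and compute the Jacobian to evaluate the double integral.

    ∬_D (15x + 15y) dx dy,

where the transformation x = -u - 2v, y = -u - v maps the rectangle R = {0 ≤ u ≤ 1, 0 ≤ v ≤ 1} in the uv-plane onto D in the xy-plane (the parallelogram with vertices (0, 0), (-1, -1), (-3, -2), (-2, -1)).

Compute the Jacobian determinant of (x, y) with respect to (u, v):

    ∂(x,y)/∂(u,v) = | -1  -2 | = (-1)(-1) - (-2)(-1) = -1.
                   | -1  -1 |

Its absolute value is |J| = 1 (the area scaling factor).

Substituting x = -u - 2v, y = -u - v into the integrand,

    15x + 15y → -30u - 45v,

so the integral becomes

    ∬_R (-30u - 45v) · |J| du dv = ∫_0^1 ∫_0^1 (-30u - 45v) dv du.

Inner (v): -30u - 45/2.
Outer (u): -75/2.

Therefore ∬_D (15x + 15y) dx dy = -75/2.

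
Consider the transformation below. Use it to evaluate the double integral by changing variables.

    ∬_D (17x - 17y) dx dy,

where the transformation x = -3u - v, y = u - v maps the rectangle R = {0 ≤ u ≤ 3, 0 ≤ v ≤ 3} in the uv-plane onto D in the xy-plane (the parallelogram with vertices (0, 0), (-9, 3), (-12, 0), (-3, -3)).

Compute the Jacobian determinant of (x, y) with respect to (u, v):

    ∂(x,y)/∂(u,v) = | -3  -1 | = (-3)(-1) - (-1)(1) = 4.
                   | 1  -1 |

Its absolute value is |J| = 4 (the area scaling factor).

Substituting x = -3u - v, y = u - v into the integrand,

    17x - 17y → -68u,

so the integral becomes

    ∬_R (-68u) · |J| du dv = ∫_0^3 ∫_0^3 (-272u) dv du.

Inner (v): -816u.
Outer (u): -3672.

Therefore ∬_D (17x - 17y) dx dy = -3672.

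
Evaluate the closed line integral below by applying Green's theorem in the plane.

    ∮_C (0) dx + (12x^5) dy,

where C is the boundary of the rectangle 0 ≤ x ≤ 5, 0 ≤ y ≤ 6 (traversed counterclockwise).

Green's theorem converts the closed line integral into a double integral over the enclosed region D:

    ∮_C P dx + Q dy = ∬_D (∂Q/∂x - ∂P/∂y) dA.

Here P = 0, Q = 12x^5, so

    ∂Q/∂x = 60x^4,    ∂P/∂y = 0,
    ∂Q/∂x - ∂P/∂y = 60x^4.

D is the region 0 ≤ x ≤ 5, 0 ≤ y ≤ 6. Evaluating the double integral:

    ∬_D (60x^4) dA = ∫_0^{5} ∫_0^{6} (60x^4) dy dx.

Inner (y from 0 to 6): 360x^4.
Outer (x from 0 to 5): 225000.

Therefore ∮_C P dx + Q dy = 225000.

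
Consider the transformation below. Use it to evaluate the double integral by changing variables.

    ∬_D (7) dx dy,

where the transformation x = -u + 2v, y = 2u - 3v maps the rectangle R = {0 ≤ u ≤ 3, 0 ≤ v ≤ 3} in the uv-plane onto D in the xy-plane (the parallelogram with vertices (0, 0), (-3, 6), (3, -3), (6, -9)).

Compute the Jacobian determinant of (x, y) with respect to (u, v):

    ∂(x,y)/∂(u,v) = | -1  2 | = (-1)(-3) - (2)(2) = -1.
                   | 2  -3 |

Its absolute value is |J| = 1 (the area scaling factor).

Substituting x = -u + 2v, y = 2u - 3v into the integrand,

    7 → 7,

so the integral becomes

    ∬_R (7) · |J| du dv = ∫_0^3 ∫_0^3 (7) dv du.

Inner (v): 21.
Outer (u): 63.

Therefore ∬_D (7) dx dy = 63.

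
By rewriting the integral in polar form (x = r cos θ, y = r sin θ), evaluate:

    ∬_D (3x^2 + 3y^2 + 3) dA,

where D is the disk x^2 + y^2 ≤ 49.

The region D is 0 ≤ r ≤ 7, 0 ≤ θ ≤ 2π in polar coordinates, where x = r cos(θ), y = r sin(θ), and dA = r dr dθ.

Under the substitution, the integrand becomes 3r^2 + 3, so

    ∬_D (3x^2 + 3y^2 + 3) dA = ∫_{0}^{2π} ∫_{0}^{7} (3r^2 + 3) · r dr dθ.

Inner integral (in r): ∫_{0}^{7} (3r^2 + 3) · r dr = 7497/4.

Outer integral (in θ): ∫_{0}^{2π} (7497/4) dθ = 7497π/2.

Therefore ∬_D (3x^2 + 3y^2 + 3) dA = 7497π/2.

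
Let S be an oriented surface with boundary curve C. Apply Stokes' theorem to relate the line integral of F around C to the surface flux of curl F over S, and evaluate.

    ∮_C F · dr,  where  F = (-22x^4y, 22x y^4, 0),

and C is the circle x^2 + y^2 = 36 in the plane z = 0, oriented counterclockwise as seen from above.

Let S be the flat disk x^2 + y^2 ≤ 36 in the plane z = 0, with upward unit normal n̂ = ẑ. By Stokes' theorem,

    ∮_C F · dr = ∬_S (∇ × F) · n̂ dS = ∬_D (curl F)_z dA,

where D is the disk x^2 + y^2 ≤ 36.

Compute the curl of F = (-22x^4y, 22x y^4, 0):
    (∇ × F)_x = ∂F_z/∂y - ∂F_y/∂z = 0,
    (∇ × F)_y = ∂F_x/∂z - ∂F_z/∂x = 0,
    (∇ × F)_z = ∂F_y/∂x - ∂F_x/∂y = 22x^4 + 22y^4.

On z = 0, (curl F)_z = 22x^4 + 22y^4.

Convert to polar (x = r cos θ, y = r sin θ, dA = r dr dθ); the integrand becomes 22r^4(sin(θ)^4 + cos(θ)^4), so

    ∬_D (curl F)_z dA = ∫_0^{2π} ∫_0^{6} (22r^4(sin(θ)^4 + cos(θ)^4)) · r dr dθ.

Inner (r from 0 to 6): 171072sin(θ)^4 + 171072cos(θ)^4.
Outer (θ from 0 to 2π): 256608π.

Therefore ∮_C F · dr = 256608π.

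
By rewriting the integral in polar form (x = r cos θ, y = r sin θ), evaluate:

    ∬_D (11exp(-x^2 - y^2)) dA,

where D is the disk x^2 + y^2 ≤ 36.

The region D is 0 ≤ r ≤ 6, 0 ≤ θ ≤ 2π in polar coordinates, where x = r cos(θ), y = r sin(θ), and dA = r dr dθ.

Under the substitution, the integrand becomes 11exp(-r^2), so

    ∬_D (11exp(-x^2 - y^2)) dA = ∫_{0}^{2π} ∫_{0}^{6} (11exp(-r^2)) · r dr dθ.

Inner integral (in r): ∫_{0}^{6} (11exp(-r^2)) · r dr = 11/2 - 11exp(-36)/2.

Outer integral (in θ): ∫_{0}^{2π} (11/2 - 11exp(-36)/2) dθ = -11π exp(-36) + 11π.

Therefore ∬_D (11exp(-x^2 - y^2)) dA = -11π exp(-36) + 11π.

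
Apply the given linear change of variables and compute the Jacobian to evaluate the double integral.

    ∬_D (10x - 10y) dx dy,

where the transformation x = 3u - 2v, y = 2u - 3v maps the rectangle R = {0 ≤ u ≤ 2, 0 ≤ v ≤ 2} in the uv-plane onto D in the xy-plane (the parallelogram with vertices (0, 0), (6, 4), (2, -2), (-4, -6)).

Compute the Jacobian determinant of (x, y) with respect to (u, v):

    ∂(x,y)/∂(u,v) = | 3  -2 | = (3)(-3) - (-2)(2) = -5.
                   | 2  -3 |

Its absolute value is |J| = 5 (the area scaling factor).

Substituting x = 3u - 2v, y = 2u - 3v into the integrand,

    10x - 10y → 10u + 10v,

so the integral becomes

    ∬_R (10u + 10v) · |J| du dv = ∫_0^2 ∫_0^2 (50u + 50v) dv du.

Inner (v): 100u + 100.
Outer (u): 400.

Therefore ∬_D (10x - 10y) dx dy = 400.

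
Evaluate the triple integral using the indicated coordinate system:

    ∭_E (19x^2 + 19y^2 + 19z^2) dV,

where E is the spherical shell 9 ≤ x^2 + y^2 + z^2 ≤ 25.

In spherical coordinates, x = ρ sin(φ) cos(θ), y = ρ sin(φ) sin(θ), z = ρ cos(φ), and dV = ρ^2 sin(φ) dρ dφ dθ.

The integrand becomes 19ρ^2, so

    ∭_E (19x^2 + 19y^2 + 19z^2) dV = ∫_{0}^{2π} ∫_{0}^{π} ∫_{3}^{5} (19ρ^2) · ρ^2 sin(φ) dρ dφ dθ.

Inner (ρ): 54758sin(φ)/5.
Middle (φ): 109516/5.
Outer (θ): 219032π/5.

Therefore the triple integral equals 219032π/5.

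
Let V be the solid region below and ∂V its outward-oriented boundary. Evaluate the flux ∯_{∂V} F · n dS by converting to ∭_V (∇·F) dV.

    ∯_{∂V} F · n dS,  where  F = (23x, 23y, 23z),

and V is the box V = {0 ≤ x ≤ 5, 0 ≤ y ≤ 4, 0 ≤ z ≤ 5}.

By the divergence theorem,

    ∯_{∂V} F · n dS = ∭_V (∇ · F) dV.

Compute the divergence:
    ∇ · F = ∂F_x/∂x + ∂F_y/∂y + ∂F_z/∂z = 23 + 23 + 23 = 69.

V is a rectangular box, so dV = dx dy dz with 0 ≤ x ≤ 5, 0 ≤ y ≤ 4, 0 ≤ z ≤ 5.

Integrate (69) over V as an iterated integral:

    ∭_V (∇·F) dV = ∫_0^{5} ∫_0^{4} ∫_0^{5} (69) dz dy dx.

Inner (z from 0 to 5): 345.
Middle (y from 0 to 4): 1380.
Outer (x from 0 to 5): 6900.

Therefore ∯_{∂V} F · n dS = 6900.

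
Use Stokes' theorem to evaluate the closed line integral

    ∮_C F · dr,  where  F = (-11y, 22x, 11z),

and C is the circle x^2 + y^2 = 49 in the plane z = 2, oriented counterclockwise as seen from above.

Let S be the flat disk x^2 + y^2 ≤ 49 in the plane z = 2, with upward unit normal n̂ = ẑ. By Stokes' theorem,

    ∮_C F · dr = ∬_S (∇ × F) · n̂ dS = ∬_D (curl F)_z dA,

where D is the disk x^2 + y^2 ≤ 49.

Compute the curl of F = (-11y, 22x, 11z):
    (∇ × F)_x = ∂F_z/∂y - ∂F_y/∂z = 0,
    (∇ × F)_y = ∂F_x/∂z - ∂F_z/∂x = 0,
    (∇ × F)_z = ∂F_y/∂x - ∂F_x/∂y = 33.

On z = 2, (curl F)_z = 33.

Convert to polar (x = r cos θ, y = r sin θ, dA = r dr dθ); the integrand becomes 33, so

    ∬_D (curl F)_z dA = ∫_0^{2π} ∫_0^{7} (33) · r dr dθ.

Inner (r from 0 to 7): 1617/2.
Outer (θ from 0 to 2π): 1617π.

Therefore ∮_C F · dr = 1617π.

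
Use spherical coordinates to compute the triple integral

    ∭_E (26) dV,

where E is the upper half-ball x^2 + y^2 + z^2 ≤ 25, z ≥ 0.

In spherical coordinates, x = ρ sin(φ) cos(θ), y = ρ sin(φ) sin(θ), z = ρ cos(φ), and dV = ρ^2 sin(φ) dρ dφ dθ.

The integrand becomes 26, so

    ∭_E (26) dV = ∫_{0}^{2π} ∫_{0}^{π/2} ∫_{0}^{5} (26) · ρ^2 sin(φ) dρ dφ dθ.

Inner (ρ): 3250sin(φ)/3.
Middle (φ): 3250/3.
Outer (θ): 6500π/3.

Therefore the triple integral equals 6500π/3.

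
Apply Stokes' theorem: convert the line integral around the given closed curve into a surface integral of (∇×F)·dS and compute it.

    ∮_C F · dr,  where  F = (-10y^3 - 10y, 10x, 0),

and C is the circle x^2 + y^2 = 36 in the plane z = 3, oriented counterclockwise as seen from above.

Let S be the flat disk x^2 + y^2 ≤ 36 in the plane z = 3, with upward unit normal n̂ = ẑ. By Stokes' theorem,

    ∮_C F · dr = ∬_S (∇ × F) · n̂ dS = ∬_D (curl F)_z dA,

where D is the disk x^2 + y^2 ≤ 36.

Compute the curl of F = (-10y^3 - 10y, 10x, 0):
    (∇ × F)_x = ∂F_z/∂y - ∂F_y/∂z = 0,
    (∇ × F)_y = ∂F_x/∂z - ∂F_z/∂x = 0,
    (∇ × F)_z = ∂F_y/∂x - ∂F_x/∂y = 30y^2 + 20.

On z = 3, (curl F)_z = 30y^2 + 20.

Convert to polar (x = r cos θ, y = r sin θ, dA = r dr dθ); the integrand becomes 30r^2sin(θ)^2 + 20, so

    ∬_D (curl F)_z dA = ∫_0^{2π} ∫_0^{6} (30r^2sin(θ)^2 + 20) · r dr dθ.

Inner (r from 0 to 6): 9720sin(θ)^2 + 360.
Outer (θ from 0 to 2π): 10440π.

Therefore ∮_C F · dr = 10440π.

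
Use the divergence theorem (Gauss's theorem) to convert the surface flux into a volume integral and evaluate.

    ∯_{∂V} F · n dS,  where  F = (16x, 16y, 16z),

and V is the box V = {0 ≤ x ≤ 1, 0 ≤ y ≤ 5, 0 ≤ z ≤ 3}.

By the divergence theorem,

    ∯_{∂V} F · n dS = ∭_V (∇ · F) dV.

Compute the divergence:
    ∇ · F = ∂F_x/∂x + ∂F_y/∂y + ∂F_z/∂z = 16 + 16 + 16 = 48.

V is a rectangular box, so dV = dx dy dz with 0 ≤ x ≤ 1, 0 ≤ y ≤ 5, 0 ≤ z ≤ 3.

Integrate (48) over V as an iterated integral:

    ∭_V (∇·F) dV = ∫_0^{1} ∫_0^{5} ∫_0^{3} (48) dz dy dx.

Inner (z from 0 to 3): 144.
Middle (y from 0 to 5): 720.
Outer (x from 0 to 1): 720.

Therefore ∯_{∂V} F · n dS = 720.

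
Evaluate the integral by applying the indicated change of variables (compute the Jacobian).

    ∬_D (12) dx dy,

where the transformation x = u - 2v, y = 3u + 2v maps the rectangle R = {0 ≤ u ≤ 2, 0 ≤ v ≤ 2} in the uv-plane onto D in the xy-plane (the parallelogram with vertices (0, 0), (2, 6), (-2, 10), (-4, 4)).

Compute the Jacobian determinant of (x, y) with respect to (u, v):

    ∂(x,y)/∂(u,v) = | 1  -2 | = (1)(2) - (-2)(3) = 8.
                   | 3  2 |

Its absolute value is |J| = 8 (the area scaling factor).

Substituting x = u - 2v, y = 3u + 2v into the integrand,

    12 → 12,

so the integral becomes

    ∬_R (12) · |J| du dv = ∫_0^2 ∫_0^2 (96) dv du.

Inner (v): 192.
Outer (u): 384.

Therefore ∬_D (12) dx dy = 384.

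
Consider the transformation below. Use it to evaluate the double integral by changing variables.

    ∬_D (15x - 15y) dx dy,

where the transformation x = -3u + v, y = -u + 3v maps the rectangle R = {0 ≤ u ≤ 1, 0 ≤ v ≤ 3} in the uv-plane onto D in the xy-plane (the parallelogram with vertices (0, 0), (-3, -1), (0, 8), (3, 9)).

Compute the Jacobian determinant of (x, y) with respect to (u, v):

    ∂(x,y)/∂(u,v) = | -3  1 | = (-3)(3) - (1)(-1) = -8.
                   | -1  3 |

Its absolute value is |J| = 8 (the area scaling factor).

Substituting x = -3u + v, y = -u + 3v into the integrand,

    15x - 15y → -30u - 30v,

so the integral becomes

    ∬_R (-30u - 30v) · |J| du dv = ∫_0^1 ∫_0^3 (-240u - 240v) dv du.

Inner (v): -720u - 1080.
Outer (u): -1440.

Therefore ∬_D (15x - 15y) dx dy = -1440.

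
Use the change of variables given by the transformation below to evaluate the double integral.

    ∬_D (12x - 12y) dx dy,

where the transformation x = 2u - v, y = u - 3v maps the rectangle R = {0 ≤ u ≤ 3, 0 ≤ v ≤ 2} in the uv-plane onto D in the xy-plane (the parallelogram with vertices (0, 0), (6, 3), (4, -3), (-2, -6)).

Compute the Jacobian determinant of (x, y) with respect to (u, v):

    ∂(x,y)/∂(u,v) = | 2  -1 | = (2)(-3) - (-1)(1) = -5.
                   | 1  -3 |

Its absolute value is |J| = 5 (the area scaling factor).

Substituting x = 2u - v, y = u - 3v into the integrand,

    12x - 12y → 12u + 24v,

so the integral becomes

    ∬_R (12u + 24v) · |J| du dv = ∫_0^3 ∫_0^2 (60u + 120v) dv du.

Inner (v): 120u + 240.
Outer (u): 1260.

Therefore ∬_D (12x - 12y) dx dy = 1260.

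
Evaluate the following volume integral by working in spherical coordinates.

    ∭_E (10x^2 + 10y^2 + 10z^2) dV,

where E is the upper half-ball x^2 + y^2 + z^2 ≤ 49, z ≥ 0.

In spherical coordinates, x = ρ sin(φ) cos(θ), y = ρ sin(φ) sin(θ), z = ρ cos(φ), and dV = ρ^2 sin(φ) dρ dφ dθ.

The integrand becomes 10ρ^2, so

    ∭_E (10x^2 + 10y^2 + 10z^2) dV = ∫_{0}^{2π} ∫_{0}^{π/2} ∫_{0}^{7} (10ρ^2) · ρ^2 sin(φ) dρ dφ dθ.

Inner (ρ): 33614sin(φ).
Middle (φ): 33614.
Outer (θ): 67228π.

Therefore the triple integral equals 67228π.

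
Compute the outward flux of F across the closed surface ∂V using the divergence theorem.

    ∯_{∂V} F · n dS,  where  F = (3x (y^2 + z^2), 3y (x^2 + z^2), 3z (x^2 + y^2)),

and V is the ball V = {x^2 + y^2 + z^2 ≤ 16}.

By the divergence theorem,

    ∯_{∂V} F · n dS = ∭_V (∇ · F) dV.

Compute the divergence:
    ∇ · F = ∂F_x/∂x + ∂F_y/∂y + ∂F_z/∂z = 3y^2 + 3z^2 + 3x^2 + 3z^2 + 3x^2 + 3y^2 = 6x^2 + 6y^2 + 6z^2.

In spherical coordinates, x = ρ sin(φ) cos(θ), y = ρ sin(φ) sin(θ), z = ρ cos(φ), dV = ρ^2 sin(φ) dρ dφ dθ, with 0 ≤ ρ ≤ 4, 0 ≤ φ ≤ π, 0 ≤ θ ≤ 2π.

The integrand, after substitution and multiplying by the volume element, becomes (6ρ^2) · ρ^2 sin(φ), so

    ∭_V (∇·F) dV = ∫_0^{2π} ∫_0^{π} ∫_0^{4} (6ρ^2) · ρ^2 sin(φ) dρ dφ dθ.

Inner (ρ from 0 to 4): 6144sin(φ)/5.
Middle (φ from 0 to π): 12288/5.
Outer (θ from 0 to 2π): 24576π/5.

Therefore ∯_{∂V} F · n dS = 24576π/5.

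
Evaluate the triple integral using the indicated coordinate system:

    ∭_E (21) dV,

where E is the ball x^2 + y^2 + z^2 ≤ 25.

In spherical coordinates, x = ρ sin(φ) cos(θ), y = ρ sin(φ) sin(θ), z = ρ cos(φ), and dV = ρ^2 sin(φ) dρ dφ dθ.

The integrand becomes 21, so

    ∭_E (21) dV = ∫_{0}^{2π} ∫_{0}^{π} ∫_{0}^{5} (21) · ρ^2 sin(φ) dρ dφ dθ.

Inner (ρ): 875sin(φ).
Middle (φ): 1750.
Outer (θ): 3500π.

Therefore the triple integral equals 3500π.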